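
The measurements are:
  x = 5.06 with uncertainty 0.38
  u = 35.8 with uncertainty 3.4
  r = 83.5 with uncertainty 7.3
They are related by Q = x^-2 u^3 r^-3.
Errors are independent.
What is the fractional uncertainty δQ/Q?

0.415

Products/powers → add relative errors in quadrature, weighted by exponent:
  (-2·δx/x)² = (-2×0.0751)² = 0.0226;  (3·δu/u)² = (3×0.0950)² = 0.0812;  (-3·δr/r)² = (-3×0.0874)² = 0.0688
δQ/Q = √(0.173) = 0.415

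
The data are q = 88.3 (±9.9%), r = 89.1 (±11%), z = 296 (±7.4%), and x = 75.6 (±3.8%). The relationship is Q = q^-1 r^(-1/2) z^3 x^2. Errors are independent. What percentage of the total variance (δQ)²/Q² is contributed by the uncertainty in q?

14.4%

(δQ/Q)² = (-1·δq/q)² + (−½·δr/r)² + (3·δz/z)² + (2·δx/x)²
  q term: (-1×0.0990)² = 0.00980
  r term: (-0.5×0.110)² = 0.00303
  z term: (3×0.0740)² = 0.0493
  x term: (2×0.0380)² = 0.00578
Total = 0.0679. Share from q = 0.00980/0.0679 = 0.144.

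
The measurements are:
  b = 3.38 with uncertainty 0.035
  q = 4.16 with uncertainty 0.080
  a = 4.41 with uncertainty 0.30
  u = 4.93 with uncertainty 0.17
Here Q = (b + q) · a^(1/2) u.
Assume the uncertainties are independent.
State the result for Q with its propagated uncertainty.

78.1 ± 3.89

Let w = b + q = 7.54. δw = √(δb² + δq²) = √(0.00123 + 0.00640) = 0.0873, so δw/w = 0.0116.
Q is then a monomial in w, a, u:
δQ/Q = √((δw/w)² + (½·δa/a)² + (1·δu/u)²) = √(0.000134 + 0.00116 + 0.00119) = 0.0498
Q = 78.1, so δQ = 0.0498 × 78.1 = 3.89.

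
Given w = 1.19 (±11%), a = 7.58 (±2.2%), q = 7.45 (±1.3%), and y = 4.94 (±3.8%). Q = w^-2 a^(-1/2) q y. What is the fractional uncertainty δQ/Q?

Each factor contributes (exponent × relative error)² to (δQ/Q)²:
  (-2·δw/w)² = (-2×0.110)² = 0.0484;  (−½·δa/a)² = (-0.5×0.0220)² = 0.000121;  (1·δq/q)² = (1×0.0130)² = 0.000169;  (1·δy/y)² = (1×0.0380)² = 0.00144
δQ/Q = √(0.0501) = 0.224

0.224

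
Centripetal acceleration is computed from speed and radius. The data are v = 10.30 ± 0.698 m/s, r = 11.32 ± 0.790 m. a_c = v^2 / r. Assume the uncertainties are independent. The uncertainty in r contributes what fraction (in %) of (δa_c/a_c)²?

21.0%

(δa_c/a_c)² = (2·δv/v)² + (-1·δr/r)²
  v term: (2×0.0678)² = 0.0184
  r term: (-1×0.0698)² = 0.00487
Total = 0.0232. Share from r = 0.00487/0.0232 = 0.210.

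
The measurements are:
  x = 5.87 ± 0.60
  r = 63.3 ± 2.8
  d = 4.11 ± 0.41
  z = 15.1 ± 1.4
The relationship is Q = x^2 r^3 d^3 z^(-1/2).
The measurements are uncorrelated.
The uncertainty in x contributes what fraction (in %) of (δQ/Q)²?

(δQ/Q)² = (2·δx/x)² + (3·δr/r)² + (3·δd/d)² + (−½·δz/z)²
  x term: (2×0.102)² = 0.0418
  r term: (3×0.0442)² = 0.0176
  d term: (3×0.0998)² = 0.0896
  z term: (-0.5×0.0927)² = 0.00215
Total = 0.151. Share from x = 0.0418/0.151 = 0.277.

27.7%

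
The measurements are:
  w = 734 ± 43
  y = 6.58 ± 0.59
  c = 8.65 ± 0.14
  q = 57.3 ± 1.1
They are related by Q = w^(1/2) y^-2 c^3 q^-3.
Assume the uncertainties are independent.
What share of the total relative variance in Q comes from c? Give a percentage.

6.09%

(δQ/Q)² = (½·δw/w)² + (-2·δy/y)² + (3·δc/c)² + (-3·δq/q)²
  w term: (0.5×0.0586)² = 0.000858
  y term: (-2×0.0897)² = 0.0322
  c term: (3×0.0162)² = 0.00236
  q term: (-3×0.0192)² = 0.00332
Total = 0.0387. Share from c = 0.00236/0.0387 = 0.0609.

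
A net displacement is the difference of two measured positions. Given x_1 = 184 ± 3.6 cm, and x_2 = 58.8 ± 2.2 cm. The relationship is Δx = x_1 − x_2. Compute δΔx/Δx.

0.0337

Absolute uncertainties add in quadrature for a linear combination:
  (δx_1)² = 13.0;  (δx_2)² = 4.84
δΔx = √(17.8) = 4.22 cm
Δx = 125 cm, so δΔx/Δx = 4.22/125 = 0.0337.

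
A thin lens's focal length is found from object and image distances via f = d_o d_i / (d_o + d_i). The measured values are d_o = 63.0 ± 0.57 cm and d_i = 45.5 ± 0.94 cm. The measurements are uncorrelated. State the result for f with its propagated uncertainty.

26.4 ± 0.332 cm

∂f/∂d_o = (d_i/(d_o+d_i))² = 0.176;  ∂f/∂d_i = (d_o/(d_o+d_i))² = 0.337
δf = √((∂f/∂d_o · δd_o)² + (∂f/∂d_i · δd_i)²) = √(0.0100 + 0.100) = 0.332 cm
f = 26.4 cm.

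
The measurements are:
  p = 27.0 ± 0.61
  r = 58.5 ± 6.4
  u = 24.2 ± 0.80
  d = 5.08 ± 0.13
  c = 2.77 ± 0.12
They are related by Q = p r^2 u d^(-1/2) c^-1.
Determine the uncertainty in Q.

81300

For a monomial Q ∝ p, r^2, u, d^(-1/2), c^-1, fractional errors add in quadrature:
  (1·δp/p)² = (1×0.0226)² = 0.000510;  (2·δr/r)² = (2×0.109)² = 0.0479;  (1·δu/u)² = (1×0.0331)² = 0.00109;  (−½·δd/d)² = (-0.5×0.0256)² = 0.000164;  (-1·δc/c)² = (-1×0.0433)² = 0.00188
δQ/Q = √(0.0515) = 0.227
Q = 3.58e+05, so δQ = 0.227 × 3.58e+05 = 81300.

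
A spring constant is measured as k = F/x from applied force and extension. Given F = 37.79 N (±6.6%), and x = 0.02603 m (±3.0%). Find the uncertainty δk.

k is a product of powers, so relative uncertainties combine in quadrature:
  (1·δF/F)² = (1×0.0660)² = 0.00436;  (-1·δx/x)² = (-1×0.0300)² = 0.000900
δk/k = √(0.00526) = 0.0725
k = 1452 N/m, so δk = 0.0725 × 1452 = 105 N/m.

105 N/m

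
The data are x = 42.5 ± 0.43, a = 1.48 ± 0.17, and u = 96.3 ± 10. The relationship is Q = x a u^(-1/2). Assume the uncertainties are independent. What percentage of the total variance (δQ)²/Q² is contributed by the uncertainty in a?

82.5%

(δQ/Q)² = (1·δx/x)² + (1·δa/a)² + (−½·δu/u)²
  x term: (1×0.0101)² = 0.000102
  a term: (1×0.115)² = 0.0132
  u term: (-0.5×0.104)² = 0.00270
Total = 0.0160. Share from a = 0.0132/0.0160 = 0.825.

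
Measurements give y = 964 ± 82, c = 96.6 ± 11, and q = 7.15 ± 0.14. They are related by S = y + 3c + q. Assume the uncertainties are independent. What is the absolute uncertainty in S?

88.4

Each term contributes (cᵢ δxᵢ)² to (δS)²:
  (δy)² = 6720;  (3·δc)² = 1090;  (δq)² = 0.0196
δS = √(7810) = 88.4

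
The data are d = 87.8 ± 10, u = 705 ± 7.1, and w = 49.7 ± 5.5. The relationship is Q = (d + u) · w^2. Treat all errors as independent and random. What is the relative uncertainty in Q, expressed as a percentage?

22.2%

Let h = d + u = 793. δh = √(δd² + δu²) = √(100 + 50.4) = 12.3, so δh/h = 0.0155.
Q is then a monomial in h, w:
δQ/Q = √((δh/h)² + (2·δw/w)²) = √(0.000239 + 0.0490) = 0.222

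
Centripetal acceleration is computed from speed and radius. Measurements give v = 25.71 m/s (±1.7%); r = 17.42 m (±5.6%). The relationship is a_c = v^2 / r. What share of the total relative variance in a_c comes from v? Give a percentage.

(δa_c/a_c)² = (2·δv/v)² + (-1·δr/r)²
  v term: (2×0.0170)² = 0.00116
  r term: (-1×0.0560)² = 0.00314
Total = 0.00429. Share from v = 0.00116/0.00429 = 0.269.

26.9%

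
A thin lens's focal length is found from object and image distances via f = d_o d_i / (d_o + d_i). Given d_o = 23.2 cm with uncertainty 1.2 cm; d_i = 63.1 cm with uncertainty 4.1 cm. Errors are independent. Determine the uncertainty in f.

∂f/∂d_o = (d_i/(d_o+d_i))² = 0.535;  ∂f/∂d_i = (d_o/(d_o+d_i))² = 0.0723
δf = √((∂f/∂d_o · δd_o)² + (∂f/∂d_i · δd_i)²) = √(0.412 + 0.0878) = 0.707 cm

0.707 cm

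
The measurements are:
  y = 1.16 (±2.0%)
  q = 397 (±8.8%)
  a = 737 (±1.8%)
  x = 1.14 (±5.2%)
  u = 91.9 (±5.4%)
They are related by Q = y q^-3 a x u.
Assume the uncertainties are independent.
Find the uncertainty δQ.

Q is a product of powers, so relative uncertainties combine in quadrature:
  (1·δy/y)² = (1×0.0200)² = 0.000400;  (-3·δq/q)² = (-3×0.0880)² = 0.0697;  (1·δa/a)² = (1×0.0180)² = 0.000324;  (1·δx/x)² = (1×0.0520)² = 0.00270;  (1·δu/u)² = (1×0.0540)² = 0.00292
δQ/Q = √(0.0760) = 0.276
Q = 0.00143, so δQ = 0.276 × 0.00143 = 0.000395.

0.000395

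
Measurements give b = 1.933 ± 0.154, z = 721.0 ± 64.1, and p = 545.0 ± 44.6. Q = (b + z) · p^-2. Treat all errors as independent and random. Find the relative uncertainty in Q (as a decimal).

0.186

Let u = b + z = 722.9. δu = √(δb² + δz²) = √(0.0237 + 4110) = 64.1, so δu/u = 0.0887.
Q is then a monomial in u, p:
δQ/Q = √((δu/u)² + (-2·δp/p)²) = √(0.00786 + 0.0268) = 0.186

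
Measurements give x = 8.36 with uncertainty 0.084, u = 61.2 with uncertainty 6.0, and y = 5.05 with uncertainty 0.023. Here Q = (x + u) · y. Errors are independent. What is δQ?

30.3

Let w = x + u = 69.6. δw = √(δx² + δu²) = √(0.00706 + 36.0) = 6.00, so δw/w = 0.0863.
Q is then a monomial in w, y:
δQ/Q = √((δw/w)² + (1·δy/y)²) = √(0.00744 + 2.07e-05) = 0.0864
Q = 351, so δQ = 0.0864 × 351 = 30.3.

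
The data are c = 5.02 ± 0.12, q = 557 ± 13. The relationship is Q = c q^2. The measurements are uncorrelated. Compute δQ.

Products/powers → add relative errors in quadrature, weighted by exponent:
  (1·δc/c)² = (1×0.0239)² = 0.000571;  (2·δq/q)² = (2×0.0233)² = 0.00218
δQ/Q = √(0.00275) = 0.0524
Q = 1.56e+06, so δQ = 0.0524 × 1.56e+06 = 81700.

81700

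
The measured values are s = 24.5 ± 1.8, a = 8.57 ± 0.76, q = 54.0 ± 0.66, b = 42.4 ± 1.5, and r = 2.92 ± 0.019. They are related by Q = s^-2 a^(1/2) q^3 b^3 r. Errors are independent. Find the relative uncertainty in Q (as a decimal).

0.190

Each factor contributes (exponent × relative error)² to (δQ/Q)²:
  (-2·δs/s)² = (-2×0.0735)² = 0.0216;  (½·δa/a)² = (0.5×0.0887)² = 0.00197;  (3·δq/q)² = (3×0.0122)² = 0.00134;  (3·δb/b)² = (3×0.0354)² = 0.0113;  (1·δr/r)² = (1×0.00651)² = 4.23e-05
δQ/Q = √(0.0362) = 0.190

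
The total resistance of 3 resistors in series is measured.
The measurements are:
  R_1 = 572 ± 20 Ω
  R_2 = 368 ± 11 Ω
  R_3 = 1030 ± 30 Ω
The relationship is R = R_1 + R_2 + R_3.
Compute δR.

For a sum/difference, combine absolute errors in quadrature:
  (δR_1)² = 400;  (δR_2)² = 121;  (δR_3)² = 900
δR = √(1420) = 37.7 Ω

37.7 Ω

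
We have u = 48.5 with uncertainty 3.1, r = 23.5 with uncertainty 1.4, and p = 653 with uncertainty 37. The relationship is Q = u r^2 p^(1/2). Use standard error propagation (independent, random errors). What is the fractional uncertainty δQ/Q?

Relative error in a monomial: (δQ/Q)² = Σ (nᵢ · δxᵢ/xᵢ)².
  (1·δu/u)² = (1×0.0639)² = 0.00409;  (2·δr/r)² = (2×0.0596)² = 0.0142;  (½·δp/p)² = (0.5×0.0567)² = 0.000803
δQ/Q = √(0.0191) = 0.138

0.138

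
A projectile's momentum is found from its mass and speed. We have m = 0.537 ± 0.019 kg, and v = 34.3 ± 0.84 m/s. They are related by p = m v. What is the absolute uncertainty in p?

Relative error in a monomial: (δp/p)² = Σ (nᵢ · δxᵢ/xᵢ)².
  (1·δm/m)² = (1×0.0354)² = 0.00125;  (1·δv/v)² = (1×0.0245)² = 0.000600
δp/p = √(0.00185) = 0.0430
p = 18.4 kg·m/s, so δp = 0.0430 × 18.4 = 0.793 kg·m/s.

0.793 kg·m/s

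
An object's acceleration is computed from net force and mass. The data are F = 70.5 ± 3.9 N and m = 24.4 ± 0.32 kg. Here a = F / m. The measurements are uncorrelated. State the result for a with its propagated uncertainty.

Since a is a product/quotient, work with relative uncertainties:
  (1·δF/F)² = (1×0.0553)² = 0.00306;  (-1·δm/m)² = (-1×0.0131)² = 0.000172
δa/a = √(0.00323) = 0.0569
a = 2.89 m/s^2, so δa = 0.0569 × 2.89 = 0.164 m/s^2.

2.89 ± 0.164 m/s^2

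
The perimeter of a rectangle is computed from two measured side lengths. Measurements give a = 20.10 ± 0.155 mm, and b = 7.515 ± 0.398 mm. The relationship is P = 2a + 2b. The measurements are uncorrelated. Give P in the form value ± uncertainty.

55.23 ± 0.854 mm

Absolute uncertainties add in quadrature for a linear combination:
  (2·δa)² = 0.0961;  (2·δb)² = 0.634
δP = √(0.730) = 0.854 mm
P = 55.23 mm.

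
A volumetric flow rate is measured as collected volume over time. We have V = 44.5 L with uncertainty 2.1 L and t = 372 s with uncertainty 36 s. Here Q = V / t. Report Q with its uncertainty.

Relative error in a monomial: (δQ/Q)² = Σ (nᵢ · δxᵢ/xᵢ)².
  (1·δV/V)² = (1×0.0472)² = 0.00223;  (-1·δt/t)² = (-1×0.0968)² = 0.00937
δQ/Q = √(0.0116) = 0.108
Q = 0.120 L/s, so δQ = 0.108 × 0.120 = 0.0129 L/s.

0.120 ± 0.0129 L/s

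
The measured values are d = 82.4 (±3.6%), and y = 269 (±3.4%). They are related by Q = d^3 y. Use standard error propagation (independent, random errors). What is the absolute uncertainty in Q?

For a monomial Q ∝ d^3, y, fractional errors add in quadrature:
  (3·δd/d)² = (3×0.0360)² = 0.0117;  (1·δy/y)² = (1×0.0340)² = 0.00116
δQ/Q = √(0.0128) = 0.113
Q = 1.5e+08, so δQ = 0.113 × 1.5e+08 = 1.7e+07.

1.7e+07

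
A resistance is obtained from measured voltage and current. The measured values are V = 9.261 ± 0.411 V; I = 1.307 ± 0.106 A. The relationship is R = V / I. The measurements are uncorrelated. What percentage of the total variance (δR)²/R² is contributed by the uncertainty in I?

(δR/R)² = (1·δV/V)² + (-1·δI/I)²
  V term: (1×0.0444)² = 0.00197
  I term: (-1×0.0811)² = 0.00658
Total = 0.00855. Share from I = 0.00658/0.00855 = 0.770.

77.0%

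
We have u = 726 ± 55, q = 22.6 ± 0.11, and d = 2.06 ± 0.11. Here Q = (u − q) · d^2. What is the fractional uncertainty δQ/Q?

0.132

Let w = u − q = 703. δw = √(δu² + δq²) = √(3020 + 0.0121) = 55.0, so δw/w = 0.0782.
Q is then a monomial in w, d:
δQ/Q = √((δw/w)² + (2·δd/d)²) = √(0.00611 + 0.0114) = 0.132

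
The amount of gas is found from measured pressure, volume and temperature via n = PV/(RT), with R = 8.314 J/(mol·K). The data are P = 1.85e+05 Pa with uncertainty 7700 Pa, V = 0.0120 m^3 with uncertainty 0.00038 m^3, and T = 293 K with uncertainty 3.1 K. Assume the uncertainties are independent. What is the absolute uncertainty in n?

0.0486 mol

Relative error in a monomial: (δn/n)² = Σ (nᵢ · δxᵢ/xᵢ)².
  (1·δP/P)² = (1×0.0416)² = 0.00173;  (1·δV/V)² = (1×0.0317)² = 0.00100;  (-1·δT/T)² = (-1×0.0106)² = 0.000112
δn/n = √(0.00285) = 0.0534
n = 0.911 mol, so δn = 0.0534 × 0.911 = 0.0486 mol.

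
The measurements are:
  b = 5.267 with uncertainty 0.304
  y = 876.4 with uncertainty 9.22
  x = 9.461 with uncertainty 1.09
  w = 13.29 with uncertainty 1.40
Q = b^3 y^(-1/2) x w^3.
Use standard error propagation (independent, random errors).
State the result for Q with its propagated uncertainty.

109600 ± 41500

Each factor contributes (exponent × relative error)² to (δQ/Q)²:
  (3·δb/b)² = (3×0.0577)² = 0.0300;  (−½·δy/y)² = (-0.5×0.0105)² = 2.77e-05;  (1·δx/x)² = (1×0.115)² = 0.0133;  (3·δw/w)² = (3×0.105)² = 0.0999
δQ/Q = √(0.143) = 0.378
Q = 109600, so δQ = 0.378 × 109600 = 41500.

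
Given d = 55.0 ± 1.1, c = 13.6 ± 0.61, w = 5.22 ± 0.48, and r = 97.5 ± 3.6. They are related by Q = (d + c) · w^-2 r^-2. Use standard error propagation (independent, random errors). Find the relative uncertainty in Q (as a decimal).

Let u = d + c = 68.6. δu = √(δd² + δc²) = √(1.21 + 0.372) = 1.26, so δu/u = 0.0183.
Q is then a monomial in u, w, r:
δQ/Q = √((δu/u)² + (-2·δw/w)² + (-2·δr/r)²) = √(0.000336 + 0.0338 + 0.00545) = 0.199

0.199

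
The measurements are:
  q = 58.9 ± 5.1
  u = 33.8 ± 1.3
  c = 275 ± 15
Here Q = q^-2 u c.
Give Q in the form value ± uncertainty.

Products/powers → add relative errors in quadrature, weighted by exponent:
  (-2·δq/q)² = (-2×0.0866)² = 0.0300;  (1·δu/u)² = (1×0.0385)² = 0.00148;  (1·δc/c)² = (1×0.0545)² = 0.00298
δQ/Q = √(0.0344) = 0.186
Q = 2.68, so δQ = 0.186 × 2.68 = 0.497.

2.68 ± 0.497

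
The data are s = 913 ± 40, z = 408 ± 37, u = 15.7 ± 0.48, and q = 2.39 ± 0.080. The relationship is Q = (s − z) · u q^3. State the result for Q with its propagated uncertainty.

Let w = s − z = 505. δw = √(δs² + δz²) = √(1600 + 1370) = 54.5, so δw/w = 0.108.
Q is then a monomial in w, u, q:
δQ/Q = √((δw/w)² + (1·δu/u)² + (3·δq/q)²) = √(0.0116 + 0.000935 + 0.0101) = 0.151
Q = 1.08e+05, so δQ = 0.151 × 1.08e+05 = 16300.

(1.08 ± 0.163) × 10^5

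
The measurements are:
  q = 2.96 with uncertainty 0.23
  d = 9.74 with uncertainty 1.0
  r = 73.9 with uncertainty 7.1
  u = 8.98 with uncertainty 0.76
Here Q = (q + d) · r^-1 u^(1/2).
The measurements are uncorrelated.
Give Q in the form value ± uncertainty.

Let w = q + d = 12.7. δw = √(δq² + δd²) = √(0.0529 + 1.00) = 1.03, so δw/w = 0.0808.
Q is then a monomial in w, r, u:
δQ/Q = √((δw/w)² + (-1·δr/r)² + (½·δu/u)²) = √(0.00653 + 0.00923 + 0.00179) = 0.132
Q = 0.515, so δQ = 0.132 × 0.515 = 0.0682.

0.515 ± 0.0682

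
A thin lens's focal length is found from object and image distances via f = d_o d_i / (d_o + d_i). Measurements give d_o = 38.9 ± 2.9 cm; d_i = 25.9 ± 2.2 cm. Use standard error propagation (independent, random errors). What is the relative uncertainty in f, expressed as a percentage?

5.91%

∂f/∂d_o = (d_i/(d_o+d_i))² = 0.160;  ∂f/∂d_i = (d_o/(d_o+d_i))² = 0.360
δf = √((∂f/∂d_o · δd_o)² + (∂f/∂d_i · δd_i)²) = √(0.215 + 0.629) = 0.918 cm
f = 15.5 cm, so δf/f = 0.918/15.5 = 0.0591.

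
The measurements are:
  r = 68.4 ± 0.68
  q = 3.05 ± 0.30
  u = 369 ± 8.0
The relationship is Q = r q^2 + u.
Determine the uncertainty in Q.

Let p = r·q^2 = 636. δp/p = √((1·δr/r)² + (2·δq/q)²) = √(9.88e-05 + 0.0387) = 0.197, so δp = 125.
Q = p + u: δQ = √(δp² + δu²) = √(15700 + 64.0) = 126

126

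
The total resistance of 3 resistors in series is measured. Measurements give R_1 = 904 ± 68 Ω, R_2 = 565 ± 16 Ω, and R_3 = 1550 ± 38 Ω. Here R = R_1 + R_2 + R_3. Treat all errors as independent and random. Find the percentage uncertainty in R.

2.63%

Absolute uncertainties add in quadrature for a linear combination:
  (δR_1)² = 4620;  (δR_2)² = 256;  (δR_3)² = 1440
δR = √(6320) = 79.5 Ω
R = 3020 Ω, so δR/R = 79.5/3020 = 0.0263.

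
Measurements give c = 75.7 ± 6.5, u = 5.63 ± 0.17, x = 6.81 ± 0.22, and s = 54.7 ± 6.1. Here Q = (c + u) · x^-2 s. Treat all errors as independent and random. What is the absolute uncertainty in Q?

Let w = c + u = 81.3. δw = √(δc² + δu²) = √(42.2 + 0.0289) = 6.50, so δw/w = 0.0799.
Q is then a monomial in w, x, s:
δQ/Q = √((δw/w)² + (-2·δx/x)² + (1·δs/s)²) = √(0.00639 + 0.00417 + 0.0124) = 0.152
Q = 95.9, so δQ = 0.152 × 95.9 = 14.5.

14.5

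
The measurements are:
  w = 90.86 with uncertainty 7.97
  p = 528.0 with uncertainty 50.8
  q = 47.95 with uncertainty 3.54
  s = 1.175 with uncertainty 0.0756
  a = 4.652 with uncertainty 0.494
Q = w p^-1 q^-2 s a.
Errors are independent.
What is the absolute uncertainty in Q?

9.52e-05

Relative error in a monomial: (δQ/Q)² = Σ (nᵢ · δxᵢ/xᵢ)².
  (1·δw/w)² = (1×0.0877)² = 0.00769;  (-1·δp/p)² = (-1×0.0962)² = 0.00926;  (-2·δq/q)² = (-2×0.0738)² = 0.0218;  (1·δs/s)² = (1×0.0643)² = 0.00414;  (1·δa/a)² = (1×0.106)² = 0.0113
δQ/Q = √(0.0542) = 0.233
Q = 0.0004091, so δQ = 0.233 × 0.0004091 = 9.52e-05.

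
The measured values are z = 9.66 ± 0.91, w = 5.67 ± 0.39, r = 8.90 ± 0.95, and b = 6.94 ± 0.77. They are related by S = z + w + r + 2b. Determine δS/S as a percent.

5.41%

Absolute uncertainties add in quadrature for a linear combination:
  (δz)² = 0.828;  (δw)² = 0.152;  (δr)² = 0.902;  (2·δb)² = 2.37
δS = √(4.25) = 2.06
S = 38.1, so δS/S = 2.06/38.1 = 0.0541.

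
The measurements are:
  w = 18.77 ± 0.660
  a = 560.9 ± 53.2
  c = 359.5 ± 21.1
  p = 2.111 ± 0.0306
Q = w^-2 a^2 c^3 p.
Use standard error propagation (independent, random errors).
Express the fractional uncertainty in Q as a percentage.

Each factor contributes (exponent × relative error)² to (δQ/Q)²:
  (-2·δw/w)² = (-2×0.0352)² = 0.00495;  (2·δa/a)² = (2×0.0948)² = 0.0360;  (3·δc/c)² = (3×0.0587)² = 0.0310;  (1·δp/p)² = (1×0.0145)² = 0.000210
δQ/Q = √(0.0721) = 0.269

26.9%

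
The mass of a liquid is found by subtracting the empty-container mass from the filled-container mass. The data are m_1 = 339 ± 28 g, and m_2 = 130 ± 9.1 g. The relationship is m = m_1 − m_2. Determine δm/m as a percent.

14.1%

Each term contributes (cᵢ δxᵢ)² to (δm)²:
  (δm_1)² = 784;  (δm_2)² = 82.8
δm = √(867) = 29.4 g
m = 209 g, so δm/m = 29.4/209 = 0.141.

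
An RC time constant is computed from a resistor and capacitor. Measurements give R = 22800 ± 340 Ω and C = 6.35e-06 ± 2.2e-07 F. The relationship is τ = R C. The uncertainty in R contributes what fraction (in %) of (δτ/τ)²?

15.6%

(δτ/τ)² = (1·δR/R)² + (1·δC/C)²
  R term: (1×0.0149)² = 0.000222
  C term: (1×0.0346)² = 0.00120
Total = 0.00142. Share from R = 0.000222/0.00142 = 0.156.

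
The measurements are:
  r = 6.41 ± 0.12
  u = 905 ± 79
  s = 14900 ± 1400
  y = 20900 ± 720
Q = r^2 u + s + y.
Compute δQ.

Let p = r^2·u = 37200. δp/p = √((2·δr/r)² + (1·δu/u)²) = √(0.00140 + 0.00762) = 0.0950, so δp = 3530.
Q = p + s + y: δQ = √(δp² + δs² + δy²) = √(1.25e+07 + 1.96e+06 + 5.18e+05) = 3870

3870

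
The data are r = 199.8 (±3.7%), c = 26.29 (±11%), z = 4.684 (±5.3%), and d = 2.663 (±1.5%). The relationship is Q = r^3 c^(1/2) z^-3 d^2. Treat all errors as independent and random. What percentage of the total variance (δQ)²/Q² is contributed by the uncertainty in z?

60.9%

(δQ/Q)² = (3·δr/r)² + (½·δc/c)² + (-3·δz/z)² + (2·δd/d)²
  r term: (3×0.0370)² = 0.0123
  c term: (0.5×0.110)² = 0.00303
  z term: (-3×0.0530)² = 0.0253
  d term: (2×0.0150)² = 0.000900
Total = 0.0415. Share from z = 0.0253/0.0415 = 0.609.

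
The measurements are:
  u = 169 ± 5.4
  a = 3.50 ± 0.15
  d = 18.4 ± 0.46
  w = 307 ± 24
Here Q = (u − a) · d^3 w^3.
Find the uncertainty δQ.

7.41e+12

Let h = u − a = 166. δh = √(δu² + δa²) = √(29.2 + 0.0225) = 5.40, so δh/h = 0.0326.
Q is then a monomial in h, d, w:
δQ/Q = √((δh/h)² + (3·δd/d)² + (3·δw/w)²) = √(0.00107 + 0.00563 + 0.0550) = 0.248
Q = 2.98e+13, so δQ = 0.248 × 2.98e+13 = 7.41e+12.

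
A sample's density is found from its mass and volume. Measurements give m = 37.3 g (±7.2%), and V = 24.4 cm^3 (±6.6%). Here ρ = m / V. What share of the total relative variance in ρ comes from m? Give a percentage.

54.3%

(δρ/ρ)² = (1·δm/m)² + (-1·δV/V)²
  m term: (1×0.0720)² = 0.00518
  V term: (-1×0.0660)² = 0.00436
Total = 0.00954. Share from m = 0.00518/0.00954 = 0.543.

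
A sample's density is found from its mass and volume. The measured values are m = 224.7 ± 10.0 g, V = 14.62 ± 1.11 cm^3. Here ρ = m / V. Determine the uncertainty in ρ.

For a monomial ρ ∝ m, V^-1, fractional errors add in quadrature:
  (1·δm/m)² = (1×0.0445)² = 0.00198;  (-1·δV/V)² = (-1×0.0759)² = 0.00576
δρ/ρ = √(0.00774) = 0.0880
ρ = 15.37 g/cm^3, so δρ = 0.0880 × 15.37 = 1.35 g/cm^3.

1.35 g/cm^3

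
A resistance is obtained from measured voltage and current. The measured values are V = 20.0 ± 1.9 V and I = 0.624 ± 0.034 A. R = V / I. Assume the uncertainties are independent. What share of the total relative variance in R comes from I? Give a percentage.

24.8%

(δR/R)² = (1·δV/V)² + (-1·δI/I)²
  V term: (1×0.0950)² = 0.00903
  I term: (-1×0.0545)² = 0.00297
Total = 0.0120. Share from I = 0.00297/0.0120 = 0.248.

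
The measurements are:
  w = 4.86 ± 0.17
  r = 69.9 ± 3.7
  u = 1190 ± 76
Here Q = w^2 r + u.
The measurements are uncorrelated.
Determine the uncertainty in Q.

164

Let p = w^2·r = 1650. δp/p = √((2·δw/w)² + (1·δr/r)²) = √(0.00489 + 0.00280) = 0.0877, so δp = 145.
Q = p + u: δQ = √(δp² + δu²) = √(21000 + 5780) = 164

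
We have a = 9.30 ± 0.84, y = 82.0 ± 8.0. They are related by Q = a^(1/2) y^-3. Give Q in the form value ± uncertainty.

Q is a product of powers, so relative uncertainties combine in quadrature:
  (½·δa/a)² = (0.5×0.0903)² = 0.00204;  (-3·δy/y)² = (-3×0.0976)² = 0.0857
δQ/Q = √(0.0877) = 0.296
Q = 5.53e-06, so δQ = 0.296 × 5.53e-06 = 1.64e-06.

(5.53 ± 1.64) × 10^-6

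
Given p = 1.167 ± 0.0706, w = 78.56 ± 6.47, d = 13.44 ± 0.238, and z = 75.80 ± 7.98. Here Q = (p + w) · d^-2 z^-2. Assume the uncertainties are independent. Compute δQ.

Let u = p + w = 79.73. δu = √(δp² + δw²) = √(0.00498 + 41.9) = 6.47, so δu/u = 0.0812.
Q is then a monomial in u, d, z:
δQ/Q = √((δu/u)² + (-2·δd/d)² + (-2·δz/z)²) = √(0.00659 + 0.00125 + 0.0443) = 0.228
Q = 7.682e-05, so δQ = 0.228 × 7.682e-05 = 1.75e-05.

1.75e-05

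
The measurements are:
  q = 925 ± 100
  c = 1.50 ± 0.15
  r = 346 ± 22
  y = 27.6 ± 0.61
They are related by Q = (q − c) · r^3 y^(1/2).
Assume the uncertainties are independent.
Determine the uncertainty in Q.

Let u = q − c = 924. δu = √(δq² + δc²) = √(10000 + 0.0225) = 100, so δu/u = 0.108.
Q is then a monomial in u, r, y:
δQ/Q = √((δu/u)² + (3·δr/r)² + (½·δy/y)²) = √(0.0117 + 0.0364 + 0.000122) = 0.220
Q = 2.01e+11, so δQ = 0.220 × 2.01e+11 = 4.41e+10.

4.41e+10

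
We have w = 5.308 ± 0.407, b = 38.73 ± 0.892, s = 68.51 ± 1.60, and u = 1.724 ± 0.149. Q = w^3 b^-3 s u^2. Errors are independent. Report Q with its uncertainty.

For a monomial Q ∝ w^3, b^-3, s, u^2, fractional errors add in quadrature:
  (3·δw/w)² = (3×0.0767)² = 0.0529;  (-3·δb/b)² = (-3×0.0230)² = 0.00477;  (1·δs/s)² = (1×0.0234)² = 0.000545;  (2·δu/u)² = (2×0.0864)² = 0.0299
δQ/Q = √(0.0881) = 0.297
Q = 0.5242, so δQ = 0.297 × 0.5242 = 0.156.

0.5242 ± 0.156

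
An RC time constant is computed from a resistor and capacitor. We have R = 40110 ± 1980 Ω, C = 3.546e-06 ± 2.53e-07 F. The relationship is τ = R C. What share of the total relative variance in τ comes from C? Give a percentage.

67.6%

(δτ/τ)² = (1·δR/R)² + (1·δC/C)²
  R term: (1×0.0494)² = 0.00244
  C term: (1×0.0713)² = 0.00509
Total = 0.00753. Share from C = 0.00509/0.00753 = 0.676.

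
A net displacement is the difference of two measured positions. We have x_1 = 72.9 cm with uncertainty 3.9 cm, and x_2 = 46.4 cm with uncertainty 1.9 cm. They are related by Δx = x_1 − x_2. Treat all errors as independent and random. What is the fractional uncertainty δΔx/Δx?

Each term contributes (cᵢ δxᵢ)² to (δΔx)²:
  (δx_1)² = 15.2;  (δx_2)² = 3.61
δΔx = √(18.8) = 4.34 cm
Δx = 26.5 cm, so δΔx/Δx = 4.34/26.5 = 0.164.

0.164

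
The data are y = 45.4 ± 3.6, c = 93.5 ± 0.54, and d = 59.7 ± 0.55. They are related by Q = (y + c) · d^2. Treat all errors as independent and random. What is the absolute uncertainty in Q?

15900

Let u = y + c = 139. δu = √(δy² + δc²) = √(13.0 + 0.292) = 3.64, so δu/u = 0.0262.
Q is then a monomial in u, d:
δQ/Q = √((δu/u)² + (2·δd/d)²) = √(0.000687 + 0.000339) = 0.0320
Q = 4.95e+05, so δQ = 0.0320 × 4.95e+05 = 15900.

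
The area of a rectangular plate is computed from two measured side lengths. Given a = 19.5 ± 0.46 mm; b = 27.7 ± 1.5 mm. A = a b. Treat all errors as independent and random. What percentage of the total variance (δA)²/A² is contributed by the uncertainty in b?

84.0%

(δA/A)² = (1·δa/a)² + (1·δb/b)²
  a term: (1×0.0236)² = 0.000556
  b term: (1×0.0542)² = 0.00293
Total = 0.00349. Share from b = 0.00293/0.00349 = 0.840.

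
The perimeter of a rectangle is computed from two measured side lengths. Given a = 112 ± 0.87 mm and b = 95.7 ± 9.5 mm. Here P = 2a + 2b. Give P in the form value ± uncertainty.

For a sum/difference, combine absolute errors in quadrature:
  (2·δa)² = 3.03;  (2·δb)² = 361
δP = √(364) = 19.1 mm
P = 415 mm.

415 ± 19.1 mm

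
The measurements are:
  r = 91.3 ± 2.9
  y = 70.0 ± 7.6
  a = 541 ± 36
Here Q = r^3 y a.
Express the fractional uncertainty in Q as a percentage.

15.9%

Each factor contributes (exponent × relative error)² to (δQ/Q)²:
  (3·δr/r)² = (3×0.0318)² = 0.00908;  (1·δy/y)² = (1×0.109)² = 0.0118;  (1·δa/a)² = (1×0.0665)² = 0.00443
δQ/Q = √(0.0253) = 0.159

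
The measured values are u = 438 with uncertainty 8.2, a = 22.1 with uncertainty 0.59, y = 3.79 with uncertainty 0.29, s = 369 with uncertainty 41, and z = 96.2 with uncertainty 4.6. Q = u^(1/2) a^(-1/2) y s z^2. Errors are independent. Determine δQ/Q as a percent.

Relative error in a monomial: (δQ/Q)² = Σ (nᵢ · δxᵢ/xᵢ)².
  (½·δu/u)² = (0.5×0.0187)² = 8.76e-05;  (−½·δa/a)² = (-0.5×0.0267)² = 0.000178;  (1·δy/y)² = (1×0.0765)² = 0.00585;  (1·δs/s)² = (1×0.111)² = 0.0123;  (2·δz/z)² = (2×0.0478)² = 0.00915
δQ/Q = √(0.0276) = 0.166

16.6%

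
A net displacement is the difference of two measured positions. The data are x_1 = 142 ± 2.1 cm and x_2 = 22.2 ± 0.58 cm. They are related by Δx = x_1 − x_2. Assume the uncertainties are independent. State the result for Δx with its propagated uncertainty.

120 ± 2.18 cm

Absolute uncertainties add in quadrature for a linear combination:
  (δx_1)² = 4.41;  (δx_2)² = 0.336
δΔx = √(4.75) = 2.18 cm
Δx = 120 cm.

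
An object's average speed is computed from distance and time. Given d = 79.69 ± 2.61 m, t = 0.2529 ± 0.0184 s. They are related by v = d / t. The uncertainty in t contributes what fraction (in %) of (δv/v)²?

(δv/v)² = (1·δd/d)² + (-1·δt/t)²
  d term: (1×0.0328)² = 0.00107
  t term: (-1×0.0728)² = 0.00529
Total = 0.00637. Share from t = 0.00529/0.00637 = 0.832.

83.2%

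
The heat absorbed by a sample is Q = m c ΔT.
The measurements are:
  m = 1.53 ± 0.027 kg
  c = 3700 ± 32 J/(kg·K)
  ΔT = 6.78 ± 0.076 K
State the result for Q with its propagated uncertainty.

Products/powers → add relative errors in quadrature, weighted by exponent:
  (1·δm/m)² = (1×0.0176)² = 0.000311;  (1·δc/c)² = (1×0.00865)² = 7.48e-05;  (1·δΔT/ΔT)² = (1×0.0112)² = 0.000126
δQ/Q = √(0.000512) = 0.0226
Q = 38400 J, so δQ = 0.0226 × 38400 = 868 J.

38400 ± 868 J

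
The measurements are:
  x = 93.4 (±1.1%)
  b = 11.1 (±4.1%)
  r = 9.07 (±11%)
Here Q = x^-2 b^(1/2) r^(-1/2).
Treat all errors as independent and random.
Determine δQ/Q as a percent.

For a monomial Q ∝ x^-2, b^(1/2), r^(-1/2), fractional errors add in quadrature:
  (-2·δx/x)² = (-2×0.0110)² = 0.000484;  (½·δb/b)² = (0.5×0.0410)² = 0.000420;  (−½·δr/r)² = (-0.5×0.110)² = 0.00302
δQ/Q = √(0.00393) = 0.0627

6.27%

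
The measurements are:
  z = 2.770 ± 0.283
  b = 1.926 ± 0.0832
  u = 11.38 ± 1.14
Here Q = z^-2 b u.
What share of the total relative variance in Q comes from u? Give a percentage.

18.7%

(δQ/Q)² = (-2·δz/z)² + (1·δb/b)² + (1·δu/u)²
  z term: (-2×0.102)² = 0.0418
  b term: (1×0.0432)² = 0.00187
  u term: (1×0.100)² = 0.0100
Total = 0.0537. Share from u = 0.0100/0.0537 = 0.187.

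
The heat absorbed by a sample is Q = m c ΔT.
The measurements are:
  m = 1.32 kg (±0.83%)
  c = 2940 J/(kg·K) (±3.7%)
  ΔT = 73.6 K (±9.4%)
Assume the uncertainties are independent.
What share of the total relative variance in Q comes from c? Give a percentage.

(δQ/Q)² = (1·δm/m)² + (1·δc/c)² + (1·δΔT/ΔT)²
  m term: (1×0.00830)² = 6.89e-05
  c term: (1×0.0370)² = 0.00137
  ΔT term: (1×0.0940)² = 0.00884
Total = 0.0103. Share from c = 0.00137/0.0103 = 0.133.

13.3%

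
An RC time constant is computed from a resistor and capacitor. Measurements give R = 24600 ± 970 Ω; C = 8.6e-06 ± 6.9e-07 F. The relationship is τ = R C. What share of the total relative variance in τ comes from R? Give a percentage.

19.5%

(δτ/τ)² = (1·δR/R)² + (1·δC/C)²
  R term: (1×0.0394)² = 0.00155
  C term: (1×0.0802)² = 0.00644
Total = 0.00799. Share from R = 0.00155/0.00799 = 0.195.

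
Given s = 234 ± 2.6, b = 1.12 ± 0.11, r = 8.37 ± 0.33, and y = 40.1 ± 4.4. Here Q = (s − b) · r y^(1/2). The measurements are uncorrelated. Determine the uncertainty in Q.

845

Let u = s − b = 233. δu = √(δs² + δb²) = √(6.76 + 0.0121) = 2.60, so δu/u = 0.0112.
Q is then a monomial in u, r, y:
δQ/Q = √((δu/u)² + (1·δr/r)² + (½·δy/y)²) = √(0.000125 + 0.00155 + 0.00301) = 0.0685
Q = 12300, so δQ = 0.0685 × 12300 = 845.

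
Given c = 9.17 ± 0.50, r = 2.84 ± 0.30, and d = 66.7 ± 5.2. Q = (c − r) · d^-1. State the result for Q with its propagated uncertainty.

0.0949 ± 0.0115

Let u = c − r = 6.33. δu = √(δc² + δr²) = √(0.250 + 0.0900) = 0.583, so δu/u = 0.0921.
Q is then a monomial in u, d:
δQ/Q = √((δu/u)² + (-1·δd/d)²) = √(0.00849 + 0.00608) = 0.121
Q = 0.0949, so δQ = 0.121 × 0.0949 = 0.0115.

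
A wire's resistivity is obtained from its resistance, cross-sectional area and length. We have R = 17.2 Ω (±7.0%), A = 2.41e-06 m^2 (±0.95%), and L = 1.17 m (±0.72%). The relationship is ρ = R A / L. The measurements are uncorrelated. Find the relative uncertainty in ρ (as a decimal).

0.0710

ρ is a product of powers, so relative uncertainties combine in quadrature:
  (1·δR/R)² = (1×0.0700)² = 0.00490;  (1·δA/A)² = (1×0.00950)² = 9.02e-05;  (-1·δL/L)² = (-1×0.00720)² = 5.18e-05
δρ/ρ = √(0.00504) = 0.0710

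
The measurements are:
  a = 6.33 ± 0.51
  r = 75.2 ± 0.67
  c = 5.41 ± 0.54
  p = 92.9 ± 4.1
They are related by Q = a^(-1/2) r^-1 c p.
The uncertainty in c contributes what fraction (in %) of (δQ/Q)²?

73.2%

(δQ/Q)² = (−½·δa/a)² + (-1·δr/r)² + (1·δc/c)² + (1·δp/p)²
  a term: (-0.5×0.0806)² = 0.00162
  r term: (-1×0.00891)² = 7.94e-05
  c term: (1×0.0998)² = 0.00996
  p term: (1×0.0441)² = 0.00195
Total = 0.0136. Share from c = 0.00996/0.0136 = 0.732.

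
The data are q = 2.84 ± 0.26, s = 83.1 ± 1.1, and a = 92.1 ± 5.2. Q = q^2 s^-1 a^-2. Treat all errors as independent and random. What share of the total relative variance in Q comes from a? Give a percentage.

(δQ/Q)² = (2·δq/q)² + (-1·δs/s)² + (-2·δa/a)²
  q term: (2×0.0915)² = 0.0335
  s term: (-1×0.0132)² = 0.000175
  a term: (-2×0.0565)² = 0.0128
Total = 0.0465. Share from a = 0.0128/0.0465 = 0.275.

27.5%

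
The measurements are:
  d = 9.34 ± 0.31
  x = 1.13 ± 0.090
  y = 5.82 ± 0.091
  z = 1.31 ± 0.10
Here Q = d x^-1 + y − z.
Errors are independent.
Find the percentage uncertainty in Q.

5.68%

Let p = d·x^-1 = 8.27. δp/p = √((1·δd/d)² + (-1·δx/x)²) = √(0.00110 + 0.00634) = 0.0863, so δp = 0.713.
Q = p + y − z: δQ = √(δp² + δy² + δz²) = √(0.509 + 0.00828 + 0.0100) = 0.726
Q = 12.8, so δQ/Q = 0.726/12.8 = 0.0568.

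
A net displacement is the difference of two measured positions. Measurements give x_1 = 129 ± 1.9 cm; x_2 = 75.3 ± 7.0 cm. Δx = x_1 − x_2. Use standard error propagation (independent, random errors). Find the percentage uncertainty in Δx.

13.5%

For a sum/difference, combine absolute errors in quadrature:
  (δx_1)² = 3.61;  (δx_2)² = 49.0
δΔx = √(52.6) = 7.25 cm
Δx = 53.7 cm, so δΔx/Δx = 7.25/53.7 = 0.135.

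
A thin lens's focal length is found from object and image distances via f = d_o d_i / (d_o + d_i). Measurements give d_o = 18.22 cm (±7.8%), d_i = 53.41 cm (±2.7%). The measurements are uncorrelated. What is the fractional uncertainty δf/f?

∂f/∂d_o = (d_i/(d_o+d_i))² = 0.556;  ∂f/∂d_i = (d_o/(d_o+d_i))² = 0.0647
δf = √((∂f/∂d_o · δd_o)² + (∂f/∂d_i · δd_i)²) = √(0.624 + 0.00871) = 0.796 cm
f = 13.59 cm, so δf/f = 0.796/13.59 = 0.0586.

0.0586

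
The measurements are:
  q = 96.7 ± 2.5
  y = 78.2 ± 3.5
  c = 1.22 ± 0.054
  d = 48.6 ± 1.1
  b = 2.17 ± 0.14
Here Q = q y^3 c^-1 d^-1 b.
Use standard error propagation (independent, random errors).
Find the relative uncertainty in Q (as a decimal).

0.159

Q is a product of powers, so relative uncertainties combine in quadrature:
  (1·δq/q)² = (1×0.0259)² = 0.000668;  (3·δy/y)² = (3×0.0448)² = 0.0180;  (-1·δc/c)² = (-1×0.0443)² = 0.00196;  (-1·δd/d)² = (-1×0.0226)² = 0.000512;  (1·δb/b)² = (1×0.0645)² = 0.00416
δQ/Q = √(0.0253) = 0.159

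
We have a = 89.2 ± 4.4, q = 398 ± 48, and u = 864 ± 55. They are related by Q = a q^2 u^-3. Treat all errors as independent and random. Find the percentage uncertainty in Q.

31.2%

Relative error in a monomial: (δQ/Q)² = Σ (nᵢ · δxᵢ/xᵢ)².
  (1·δa/a)² = (1×0.0493)² = 0.00243;  (2·δq/q)² = (2×0.121)² = 0.0582;  (-3·δu/u)² = (-3×0.0637)² = 0.0365
δQ/Q = √(0.0971) = 0.312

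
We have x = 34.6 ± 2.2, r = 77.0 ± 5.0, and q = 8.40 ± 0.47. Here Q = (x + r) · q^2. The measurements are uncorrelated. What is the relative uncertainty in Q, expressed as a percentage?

12.2%

Let u = x + r = 112. δu = √(δx² + δr²) = √(4.84 + 25.0) = 5.46, so δu/u = 0.0489.
Q is then a monomial in u, q:
δQ/Q = √((δu/u)² + (2·δq/q)²) = √(0.00240 + 0.0125) = 0.122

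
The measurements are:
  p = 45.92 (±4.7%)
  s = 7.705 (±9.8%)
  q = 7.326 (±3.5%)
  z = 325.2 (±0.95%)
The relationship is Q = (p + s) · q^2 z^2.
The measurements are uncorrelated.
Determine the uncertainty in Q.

Let u = p + s = 53.62. δu = √(δp² + δs²) = √(4.66 + 0.570) = 2.29, so δu/u = 0.0426.
Q is then a monomial in u, q, z:
δQ/Q = √((δu/u)² + (2·δq/q)² + (2·δz/z)²) = √(0.00182 + 0.00490 + 0.000361) = 0.0841
Q = 3.044e+08, so δQ = 0.0841 × 3.044e+08 = 2.56e+07.

2.56e+07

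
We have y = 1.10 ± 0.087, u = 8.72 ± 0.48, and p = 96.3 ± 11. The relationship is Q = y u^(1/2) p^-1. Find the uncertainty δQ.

0.00478

Since Q is a product/quotient, work with relative uncertainties:
  (1·δy/y)² = (1×0.0791)² = 0.00626;  (½·δu/u)² = (0.5×0.0550)² = 0.000758;  (-1·δp/p)² = (-1×0.114)² = 0.0130
δQ/Q = √(0.0201) = 0.142
Q = 0.0337, so δQ = 0.142 × 0.0337 = 0.00478.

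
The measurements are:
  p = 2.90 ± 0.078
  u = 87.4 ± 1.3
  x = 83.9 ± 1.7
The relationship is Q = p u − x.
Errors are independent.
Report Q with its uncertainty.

Let w = p·u = 253. δw/w = √((1·δp/p)² + (1·δu/u)²) = √(0.000723 + 0.000221) = 0.0307, so δw = 7.79.
Q = w − x: δQ = √(δw² + δx²) = √(60.7 + 2.89) = 7.97
Q = 170.

170 ± 7.97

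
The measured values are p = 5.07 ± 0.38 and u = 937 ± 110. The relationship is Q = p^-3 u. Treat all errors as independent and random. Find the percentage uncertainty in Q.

25.4%

Relative error in a monomial: (δQ/Q)² = Σ (nᵢ · δxᵢ/xᵢ)².
  (-3·δp/p)² = (-3×0.0750)² = 0.0506;  (1·δu/u)² = (1×0.117)² = 0.0138
δQ/Q = √(0.0643) = 0.254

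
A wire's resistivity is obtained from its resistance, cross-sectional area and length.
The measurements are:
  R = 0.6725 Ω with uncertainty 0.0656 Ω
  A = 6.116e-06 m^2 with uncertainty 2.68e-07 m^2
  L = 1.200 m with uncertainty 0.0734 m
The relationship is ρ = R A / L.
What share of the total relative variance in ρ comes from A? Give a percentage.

12.7%

(δρ/ρ)² = (1·δR/R)² + (1·δA/A)² + (-1·δL/L)²
  R term: (1×0.0975)² = 0.00952
  A term: (1×0.0438)² = 0.00192
  L term: (-1×0.0612)² = 0.00374
Total = 0.0152. Share from A = 0.00192/0.0152 = 0.127.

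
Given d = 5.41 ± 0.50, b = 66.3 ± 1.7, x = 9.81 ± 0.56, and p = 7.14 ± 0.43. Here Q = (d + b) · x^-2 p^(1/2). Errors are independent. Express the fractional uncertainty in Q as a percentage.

Let u = d + b = 71.7. δu = √(δd² + δb²) = √(0.250 + 2.89) = 1.77, so δu/u = 0.0247.
Q is then a monomial in u, x, p:
δQ/Q = √((δu/u)² + (-2·δx/x)² + (½·δp/p)²) = √(0.000611 + 0.0130 + 0.000907) = 0.121

12.1%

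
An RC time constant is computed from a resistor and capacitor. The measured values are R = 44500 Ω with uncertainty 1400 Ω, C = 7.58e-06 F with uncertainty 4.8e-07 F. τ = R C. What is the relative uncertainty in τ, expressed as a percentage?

7.07%

Relative error in a monomial: (δτ/τ)² = Σ (nᵢ · δxᵢ/xᵢ)².
  (1·δR/R)² = (1×0.0315)² = 0.000990;  (1·δC/C)² = (1×0.0633)² = 0.00401
δτ/τ = √(0.00500) = 0.0707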